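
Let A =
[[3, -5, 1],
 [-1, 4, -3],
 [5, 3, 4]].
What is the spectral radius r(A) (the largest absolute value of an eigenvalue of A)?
r(A) ≈ 7.749

The eigenvalues of A are the roots of its characteristic polynomial. With M = A (coefficients from the trace, the sum of principal 2x2 minors, and det A):
  p(λ) = det(λ I - M) = λ^3 - 11λ^2 + 39λ - 107.
No integer candidate from the rational root theorem (±divisors of 107) is a root, so the roots are irrational. The cubic discriminant is Δ = -105772 < 0, so there is one real root and a complex-conjugate pair. p(7) = -30 and p(8) = 13 have opposite signs, so a root lies in (7, 8); Newton's method refines it to λ ≈ 7.749. Dividing out (λ - (7.749)) leaves approximately λ^2 - 3.251λ + 13.8082. For λ^2 - 3.251λ + 13.8082 the discriminant is -44.6639. It is negative, so the remaining roots are the complex-conjugate pair λ ≈ 1.6255 ± 3.3416i. Their product equals the constant term, so |λ|^2 ≈ 13.8082 and |λ| ≈ 3.7159.
Thus the eigenvalues (to 4 decimals) are 7.749 (modulus 7.749); 1.6255 ± 3.3416i (modulus 3.7159). The spectral radius is the largest modulus: r(A) ≈ 7.749. (Cross-check: r(A) ≤ ||A||_2 ≈ 7.7854; equality holds whenever A is normal, though it can also hold for some non-normal A.)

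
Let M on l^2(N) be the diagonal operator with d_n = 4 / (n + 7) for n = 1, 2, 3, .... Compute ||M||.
||M|| = 1/2 (attained at n = 1)

For M diagonal, ||M|| = sup_n |d_n| = sup_n 4/(n + 7). This is positive and strictly decreasing in n, so the supremum is attained at n = 1: d_1 = 4/(1 + 7) = 1/2. Hence ||M|| = 1/2.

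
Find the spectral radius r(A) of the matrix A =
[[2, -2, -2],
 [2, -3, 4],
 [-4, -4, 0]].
r(A) = sqrt(26) ≈ 5.099

The eigenvalues of A are the roots of its characteristic polynomial. With M = A (coefficients from the trace, the sum of principal 2x2 minors, and det A):
  p(λ) = det(λ I - M) = λ^3 + λ^2 + 6λ - 104.
By the rational root theorem any rational root is an integer divisor of 104. Testing λ = 4: p(4) = 64 + 16 + 24 - 104 = 0, so λ = 4 is a root. Dividing out (λ - 4) leaves p(λ) = (λ - 4)(λ^2 + 5λ + 26). For λ^2 + 5λ + 26 the discriminant is -79. It is negative, so the roots are the complex-conjugate pair λ = -5/2 ± (sqrt(79)/2) i ≈ -2.5 ± 4.4441i. For a conjugate pair the product of the roots equals the constant term, so |λ|^2 = 26 and |λ| = sqrt(26) ≈ 5.099.
Thus the eigenvalues (to 4 decimals) are -2.5 ± 4.4441i (modulus 5.099); 4 (modulus 4). The spectral radius is the largest modulus: r(A) = sqrt(26) ≈ 5.099. (Cross-check: r(A) ≤ ||A||_2 ≈ 5.9017; equality holds whenever A is normal, though it can also hold for some non-normal A.)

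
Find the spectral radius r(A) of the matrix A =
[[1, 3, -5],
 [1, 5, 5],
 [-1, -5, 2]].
r(A) ≈ 5.5266

The eigenvalues of A are the roots of its characteristic polynomial. With M = A (coefficients from the trace, the sum of principal 2x2 minors, and det A):
  p(λ) = det(λ I - M) = λ^3 - 8λ^2 + 34λ - 14.
No integer candidate from the rational root theorem (±divisors of 14) is a root, so the roots are irrational. The cubic discriminant is Δ = -48652 < 0, so there is one real root and a complex-conjugate pair. p(0) = -14 and p(1) = 13 have opposite signs, so a root lies in (0, 1); Newton's method refines it to λ ≈ 0.4584. Dividing out (λ - (0.4584)) leaves approximately λ^2 - 7.5416λ + 30.5432. For λ^2 - 7.5416λ + 30.5432 the discriminant is -65.2964. It is negative, so the remaining roots are the complex-conjugate pair λ ≈ 3.7708 ± 4.0403i. Their product equals the constant term, so |λ|^2 ≈ 30.5432 and |λ| ≈ 5.5266.
Thus the eigenvalues (to 4 decimals) are 0.4584 (modulus 0.4584); 3.7708 ± 4.0403i (modulus 5.5266). The spectral radius is the largest modulus: r(A) ≈ 5.5266. (Cross-check: r(A) ≤ ||A||_2 ≈ 7.8673; equality holds whenever A is normal, though it can also hold for some non-normal A.)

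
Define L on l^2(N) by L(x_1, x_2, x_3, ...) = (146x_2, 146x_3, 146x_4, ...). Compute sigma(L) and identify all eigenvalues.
sigma(L) = closed disk {z in C : |z| ≤ 146}; sigma_p(L) = open disk {z in C : |z| < 146}

Note L = 146·V where V is the unit left shift (V x)_k = x_{k+1}; so sigma(L) = 146·sigma(V) and ||L|| = 146||V||. ||L x||^2 = 21316sum_{k≥2} |x_k|^2 ≤ 21316||x||^2, with equality on {x : x_1 = 0}, so ||L|| = 146. For any lambda with |lambda| < 146, set r = lambda/146 (|r| < 1); the vector x = (1, r, r^2, ...) is in l^2 and satisfies L x = 146(r, r^2, ...) = lambda x, so lambda is an eigenvalue. On the boundary |lambda| = 146 the geometric series diverges, so no l^2 eigenvector exists, but these lambda lie in the approximate point spectrum. Hence sigma(L) is the closed disk of radius 146 and sigma_p(L) is the open disk.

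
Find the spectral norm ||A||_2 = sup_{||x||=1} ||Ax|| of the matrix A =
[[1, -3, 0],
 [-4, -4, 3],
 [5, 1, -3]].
||A||_2 = sqrt((86 + sqrt(3244))/2) ≈ 8.4545 (= sqrt(largest eigenvalue of A^T A))

||A||_2 = sigma_max(A) = sqrt(lambda_max(A^T A)). Form the symmetric matrix M = A^T A =
[[42, 18, -27],
 [18, 26, -15],
 [-27, -15, 18]].
Its characteristic polynomial (trace, sum of principal 2x2 minors, determinant of M give the coefficients) is
  p(λ) = det(λ I - M) = λ^3 - 86λ^2 + 1038λ.
The constant term is 0, so λ = 0 is a root. Dividing out λ leaves p(λ) = λ(λ^2 - 86λ + 1038). For λ^2 - 86λ + 1038 the discriminant is 3244. It is nonnegative but not a perfect square, so the roots are real and irrational: λ = (86 ± sqrt(3244))/2 ≈ 71.4781, 14.5219.
So the eigenvalues of A^T A are ≈ 0, 14.5219, 71.4781 (all ≥ 0, as they must be for A^T A). The largest is λ_max = (86 + sqrt(3244))/2 ≈ 71.4781, hence ||A||_2 = sqrt(λ_max) = sqrt((86 + sqrt(3244))/2) ≈ 8.4545.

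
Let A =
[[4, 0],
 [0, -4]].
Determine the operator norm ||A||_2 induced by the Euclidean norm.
||A||_2 = 4 (= sqrt(largest eigenvalue of A^T A))

||A||_2 = sigma_max(A) = sqrt(lambda_max(A^T A)). Form the symmetric matrix M = A^T A =
[[16, 0],
 [0, 16]].
Its characteristic polynomial (trace, determinant of M give the coefficients) is
  p(λ) = det(λ I - M) = λ^2 - 32λ + 256.
For λ^2 - 32λ + 256 the discriminant is 0. It is a perfect square (0^2), so the roots are rational: λ = (32 ± 0)/2 = 16, 16.
So the eigenvalues of A^T A are ≈ 16, 16 (all ≥ 0, as they must be for A^T A). The largest is λ_max = 16, hence ||A||_2 = sqrt(λ_max) = 4.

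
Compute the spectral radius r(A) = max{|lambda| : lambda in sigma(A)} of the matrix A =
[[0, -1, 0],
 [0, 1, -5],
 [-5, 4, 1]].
r(A) ≈ 4.9136

The eigenvalues of A are the roots of its characteristic polynomial. With M = A (coefficients from the trace, the sum of principal 2x2 minors, and det A):
  p(λ) = det(λ I - M) = λ^3 - 2λ^2 + 21λ + 25.
No integer candidate from the rational root theorem (±divisors of 25) is a root, so the roots are irrational. The cubic discriminant is Δ = -70255 < 0, so there is one real root and a complex-conjugate pair. p(-2) = -33 and p(-1) = 1 have opposite signs, so a root lies in (-2, -1); Newton's method refines it to λ ≈ -1.0355. Dividing out (λ - (-1.0355)) leaves approximately λ^2 - 3.0355λ + 24.1432. For λ^2 - 3.0355λ + 24.1432 the discriminant is -87.3587. It is negative, so the remaining roots are the complex-conjugate pair λ ≈ 1.5177 ± 4.6733i. Their product equals the constant term, so |λ|^2 ≈ 24.1432 and |λ| ≈ 4.9136.
Thus the eigenvalues (to 4 decimals) are -1.0355 (modulus 1.0355); 1.5177 ± 4.6733i (modulus 4.9136). The spectral radius is the largest modulus: r(A) ≈ 4.9136. (Cross-check: r(A) ≤ ||A||_2 ≈ 6.5143; equality holds whenever A is normal, though it can also hold for some non-normal A.)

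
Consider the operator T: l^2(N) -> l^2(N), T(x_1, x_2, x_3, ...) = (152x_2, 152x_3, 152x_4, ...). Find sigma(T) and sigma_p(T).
sigma(T) = closed disk {z in C : |z| ≤ 152}; sigma_p(T) = open disk {z in C : |z| < 152}

Note T = 152·V where V is the unit left shift (V x)_k = x_{k+1}; so sigma(T) = 152·sigma(V) and ||T|| = 152||V||. ||T x||^2 = 23104sum_{k≥2} |x_k|^2 ≤ 23104||x||^2, with equality on {x : x_1 = 0}, so ||T|| = 152. For any lambda with |lambda| < 152, set r = lambda/152 (|r| < 1); the vector x = (1, r, r^2, ...) is in l^2 and satisfies T x = 152(r, r^2, ...) = lambda x, so lambda is an eigenvalue. On the boundary |lambda| = 152 the geometric series diverges, so no l^2 eigenvector exists, but these lambda lie in the approximate point spectrum. Hence sigma(T) is the closed disk of radius 152 and sigma_p(T) is the open disk.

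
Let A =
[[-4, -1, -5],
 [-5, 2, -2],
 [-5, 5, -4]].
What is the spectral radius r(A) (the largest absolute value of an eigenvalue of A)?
r(A) ≈ 7.2947

The eigenvalues of A are the roots of its characteristic polynomial. With M = A (coefficients from the trace, the sum of principal 2x2 minors, and det A):
  p(λ) = det(λ I - M) = λ^3 + 6λ^2 - 20λ - 77.
No integer candidate from the rational root theorem (±divisors of 77) is a root, so the roots are irrational. The cubic discriminant is Δ = 119165 > 0, so there are three distinct real roots. p(-8) = -45 and p(-7) = 14 have opposite signs, so a root lies in (-8, -7); Newton's method refines it to λ ≈ -7.2947. p(-3) = 10 and p(-2) = -21 have opposite signs, so a root lies in (-3, -2); Newton's method refines it to λ ≈ -2.6655. p(3) = -56 and p(4) = 3 have opposite signs, so a root lies in (3, 4); Newton's method refines it to λ ≈ 3.9602. Check (Vieta): the three roots sum to -6, matching tr M = -6.
Thus the eigenvalues (to 4 decimals) are -7.2947 (modulus 7.2947); -2.6655 (modulus 2.6655); 3.9602 (modulus 3.9602). The spectral radius is the largest modulus: r(A) ≈ 7.2947. (Cross-check: r(A) ≤ ||A||_2 ≈ 10.996; equality holds whenever A is normal, though it can also hold for some non-normal A.)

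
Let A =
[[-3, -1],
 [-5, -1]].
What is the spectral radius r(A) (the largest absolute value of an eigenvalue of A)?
r(A) = (4 + sqrt(24))/2 ≈ 4.4495

The eigenvalues of A are the roots of its characteristic polynomial. With M = A (coefficients from the trace and determinant):
  p(λ) = det(λ I - M) = λ^2 + 4λ - 2.
For λ^2 + 4λ - 2 the discriminant is 24. It is nonnegative but not a perfect square, so the roots are real and irrational: λ = (-4 ± sqrt(24))/2 ≈ 0.4495, -4.4495.
Thus the eigenvalues (to 4 decimals) are 0.4495 (modulus 0.4495); -4.4495 (modulus 4.4495). The spectral radius is the largest modulus: r(A) = (4 + sqrt(24))/2 ≈ 4.4495. (Cross-check: r(A) ≤ ||A||_2 ≈ 5.9907; equality holds whenever A is normal, though it can also hold for some non-normal A.)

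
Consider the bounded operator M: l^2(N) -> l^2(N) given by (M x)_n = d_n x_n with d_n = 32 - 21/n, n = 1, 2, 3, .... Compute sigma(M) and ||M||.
sigma(M) = {32 - 21/n : n ≥ 1} ∪ {32}; ||M|| = 32

A bounded diagonal operator on l^2 with diagonal entries d_n has spectrum equal to the closure of {d_n : n ≥ 1}: every d_n is an eigenvalue (with eigenvector e_n), so {d_n} ⊂ sigma(M); the spectrum is closed, so its closure is too; and for lambda not in the closure, (M - lambda I) has bounded inverse (the diagonal entries 1/(d_n - lambda) are bounded). For our sequence d_n = 32 - 21/n, n = 1, 2, 3, ...:
  - {d_n} = {32 - 21/n : n ≥ 1}; the only limit point is 32
  - closure = {32 - 21/n : n ≥ 1} ∪ {32}
For the norm: a diagonal operator has ||M|| = sup_n |d_n|. Here d_n = 32 - 21/n increases monotonically from d_1 = 11 toward 32, with all terms in [11, 32); so sup_n |d_n| = 32 (the supremum is the limit, not attained). So ||M|| = 32.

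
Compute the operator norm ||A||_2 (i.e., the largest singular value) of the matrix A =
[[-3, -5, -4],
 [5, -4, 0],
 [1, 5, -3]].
||A||_2 ≈ 8.1633 (= sqrt(largest eigenvalue of A^T A))

||A||_2 = sigma_max(A) = sqrt(lambda_max(A^T A)). Form the symmetric matrix M = A^T A =
[[35, 0, 9],
 [0, 66, 5],
 [9, 5, 25]].
Its characteristic polynomial (trace, sum of principal 2x2 minors, determinant of M give the coefficients) is
  p(λ) = det(λ I - M) = λ^3 - 126λ^2 + 4729λ - 51529.
No integer candidate from the rational root theorem (±divisors of 51529) is a root, so the roots are irrational. The cubic discriminant is Δ = 681911825 > 0, so there are three distinct real roots. p(19) = -305 and p(20) = 651 have opposite signs, so a root lies in (19, 20); Newton's method refines it to λ ≈ 19.3041. p(40) = 31 and p(41) = -525 have opposite signs, so a root lies in (40, 41); Newton's method refines it to λ ≈ 40.0562. p(66) = -775 and p(67) = 463 have opposite signs, so a root lies in (66, 67); Newton's method refines it to λ ≈ 66.6397. Check (Vieta): the three roots sum to 126, matching tr M = 126.
So the eigenvalues of A^T A are ≈ 19.3041, 40.0562, 66.6397 (all ≥ 0, as they must be for A^T A). The largest is λ_max ≈ 66.6397, hence ||A||_2 = sqrt(λ_max) ≈ 8.1633.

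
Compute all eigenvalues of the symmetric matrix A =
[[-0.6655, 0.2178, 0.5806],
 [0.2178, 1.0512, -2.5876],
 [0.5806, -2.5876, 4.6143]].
sigma(A) ≈ {-1, 0, 6}

A is real symmetric, so its spectrum consists of real eigenvalues. Expanding the characteristic polynomial of the displayed matrix gives
  det(λ I - A) = p(λ) = λ^3 + (-5)λ^2 + (-6)λ + (0).
Solving p(λ) = 0 yields eigenvalues ≈ -1, 0, 6. (A is shown rounded to 4 decimals, so these recover the underlying integer eigenvalues to within that precision.)
Verification: the trace of A = 5 equals the sum of eigenvalues 5, and det(A) ≈ 0.0003 matches the eigenvalue product 0.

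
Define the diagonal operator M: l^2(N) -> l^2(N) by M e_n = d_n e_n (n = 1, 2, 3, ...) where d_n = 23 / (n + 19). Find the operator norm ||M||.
||M|| = 23/20 (attained at n = 1)

For M diagonal, ||M|| = sup_n |d_n| = sup_n 23/(n + 19). This is positive and strictly decreasing in n, so the supremum is attained at n = 1: d_1 = 23/(1 + 19) = 23/20. Hence ||M|| = 23/20.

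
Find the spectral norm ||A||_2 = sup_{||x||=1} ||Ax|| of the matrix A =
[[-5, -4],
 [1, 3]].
||A||_2 = sqrt((51 + sqrt(2117))/2) ≈ 6.9646 (= sqrt(largest eigenvalue of A^T A))

||A||_2 = sigma_max(A) = sqrt(lambda_max(A^T A)). Form the symmetric matrix M = A^T A =
[[26, 23],
 [23, 25]].
Its characteristic polynomial (trace, determinant of M give the coefficients) is
  p(λ) = det(λ I - M) = λ^2 - 51λ + 121.
For λ^2 - 51λ + 121 the discriminant is 2117. It is nonnegative but not a perfect square, so the roots are real and irrational: λ = (51 ± sqrt(2117))/2 ≈ 48.5054, 2.4946.
So the eigenvalues of A^T A are ≈ 2.4946, 48.5054 (all ≥ 0, as they must be for A^T A). The largest is λ_max = (51 + sqrt(2117))/2 ≈ 48.5054, hence ||A||_2 = sqrt(λ_max) = sqrt((51 + sqrt(2117))/2) ≈ 6.9646.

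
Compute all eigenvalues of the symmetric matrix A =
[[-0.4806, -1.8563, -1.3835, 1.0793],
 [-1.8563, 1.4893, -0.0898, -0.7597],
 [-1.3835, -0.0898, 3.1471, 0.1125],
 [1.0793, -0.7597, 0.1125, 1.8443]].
sigma(A) ≈ {-2, 1, 3, 4}

A is real symmetric, so its spectrum consists of real eigenvalues. Expanding the characteristic polynomial of the displayed matrix gives
  det(λ I - A) = p(λ) = λ^4 + (-6)λ^3 + (3)λ^2 + (26)λ + (-24.0012).
Solving p(λ) = 0 yields eigenvalues ≈ -2, 1, 3, 4. (A is shown rounded to 4 decimals, so these recover the underlying integer eigenvalues to within that precision.)
Verification: the trace of A = 6 equals the sum of eigenvalues 6, and det(A) ≈ -24.0012 matches the eigenvalue product -24.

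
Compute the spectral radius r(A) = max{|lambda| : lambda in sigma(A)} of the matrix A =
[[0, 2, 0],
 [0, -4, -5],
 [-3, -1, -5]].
r(A) ≈ 5.1459

The eigenvalues of A are the roots of its characteristic polynomial. With M = A (coefficients from the trace, the sum of principal 2x2 minors, and det A):
  p(λ) = det(λ I - M) = λ^3 + 9λ^2 + 15λ - 30.
No integer candidate from the rational root theorem (±divisors of 30) is a root, so the roots are irrational. The cubic discriminant is Δ = -4995 < 0, so there is one real root and a complex-conjugate pair. p(1) = -5 and p(2) = 44 have opposite signs, so a root lies in (1, 2); Newton's method refines it to λ ≈ 1.1329. Dividing out (λ - (1.1329)) leaves approximately λ^2 + 10.1329λ + 26.4799. For λ^2 + 10.1329λ + 26.4799 the discriminant is -3.2434. It is negative, so the remaining roots are the complex-conjugate pair λ ≈ -5.0665 ± 0.9005i. Their product equals the constant term, so |λ|^2 ≈ 26.4799 and |λ| ≈ 5.1459.
Thus the eigenvalues (to 4 decimals) are 1.1329 (modulus 1.1329); -5.0665 ± 0.9005i (modulus 5.1459). The spectral radius is the largest modulus: r(A) ≈ 5.1459. (Cross-check: r(A) ≤ ||A||_2 ≈ 8.2454; equality holds whenever A is normal, though it can also hold for some non-normal A.)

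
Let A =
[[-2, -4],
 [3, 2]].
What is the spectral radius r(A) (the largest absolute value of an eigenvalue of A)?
r(A) = sqrt(8) ≈ 2.8284

The eigenvalues of A are the roots of its characteristic polynomial. With M = A (coefficients from the trace and determinant):
  p(λ) = det(λ I - M) = λ^2 + 8.
For λ^2 + 8 the discriminant is -32. It is negative, so the roots are the complex-conjugate pair λ = 0 ± (sqrt(32)/2) i ≈ 0 ± 2.8284i. For a conjugate pair the product of the roots equals the constant term, so |λ|^2 = 8 and |λ| = sqrt(8) ≈ 2.8284.
Thus the eigenvalues (to 4 decimals) are 0 ± 2.8284i (modulus 2.8284). The spectral radius is the largest modulus: r(A) = sqrt(8) ≈ 2.8284. (Cross-check: r(A) ≤ ||A||_2 ≈ 5.5616; equality holds whenever A is normal, though it can also hold for some non-normal A.)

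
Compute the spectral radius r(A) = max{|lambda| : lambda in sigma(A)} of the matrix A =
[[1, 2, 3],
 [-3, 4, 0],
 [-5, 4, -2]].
r(A) ≈ 3.7731

The eigenvalues of A are the roots of its characteristic polynomial. With M = A (coefficients from the trace, the sum of principal 2x2 minors, and det A):
  p(λ) = det(λ I - M) = λ^3 - 3λ^2 + 15λ - 4.
No integer candidate from the rational root theorem (±divisors of 4) is a root, so the roots are irrational. The cubic discriminant is Δ = -9099 < 0, so there is one real root and a complex-conjugate pair. p(0) = -4 and p(1) = 9 have opposite signs, so a root lies in (0, 1); Newton's method refines it to λ ≈ 0.281. Dividing out (λ - (0.281)) leaves approximately λ^2 - 2.719λ + 14.236. For λ^2 - 2.719λ + 14.236 the discriminant is -49.551. It is negative, so the remaining roots are the complex-conjugate pair λ ≈ 1.3595 ± 3.5196i. Their product equals the constant term, so |λ|^2 ≈ 14.236 and |λ| ≈ 3.7731.
Thus the eigenvalues (to 4 decimals) are 0.281 (modulus 0.281); 1.3595 ± 3.5196i (modulus 3.7731). The spectral radius is the largest modulus: r(A) ≈ 3.7731. (Cross-check: r(A) ≤ ||A||_2 ≈ 8.2206; equality holds whenever A is normal, though it can also hold for some non-normal A.)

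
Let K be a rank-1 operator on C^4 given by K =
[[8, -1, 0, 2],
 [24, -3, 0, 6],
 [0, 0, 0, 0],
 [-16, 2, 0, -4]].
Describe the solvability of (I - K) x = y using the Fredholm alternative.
(I - K) is singular (det(I - K) = 0, i.e. 1 ∈ sigma(K)). (I - K) x = y is solvable iff y ⊥ ker((I - K)^*) = span{(8, -1, 0, 2)}, i.e. iff 8y_1 - y_2 + 2y_4 = 0. When solvable, the solutions are x = y + c·(1, 3, 0, -2), c arbitrary (ker(I - K) = span{(1, 3, 0, -2)}, dimension 1).

K has rank 1, so it is an outer product K = u v^T: every row of K is a multiple of one row vector. Reading off the entries, u = (1, 3, 0, -2) and v = (8, -1, 0, 2) (row i of K equals u_i·v^T). A rank-one matrix u v^T satisfies K u = u (v·u) and kills the (3)-dimensional subspace v^⊥, so its characteristic polynomial is lambda^3 (lambda - v·u) with v·u = tr K = 1. Hence the eigenvalues of I - K are 1 (multiplicity 3) and 1 - (1) = 0, so det(I - K) = 0. (Direct check: I - K =
[[-7, 1, 0, -2],
 [-24, 4, 0, -6],
 [0, 0, 1, 0],
 [16, -2, 0, 5]]
has determinant 0.) So 1 is an eigenvalue of K and (I - K) is not invertible. The finite-dimensional Fredholm alternative says: either (I - K) is invertible, or ker(I - K) ≠ {0} and then range(I - K) = ker((I - K)^*)^⊥, with dim ker(I - K) = dim ker((I - K)^*). We are in the second case, so we need both kernels. Kernel of I - K: (I - K) u = u - u (v·u) = u - u = 0, so ker(I - K) = span{u} = span{(1, 3, 0, -2)} (it is exactly 1-dimensional because rank(I - K) = 3). Kernel of the adjoint: K is real, so (I - K)^* = I - K^T = I - v u^T, and (I - v u^T) v = v - v (u·v) = 0; hence ker((I - K)^*) = span{v} = span{(8, -1, 0, 2)}. Therefore (I - K) x = y is solvable iff <y, v> = 0, i.e. iff 8y_1 - y_2 + 2y_4 = 0. When this holds, K y = u (v·y) = 0, so (I - K) y = y and x = y is a particular solution; the full solution set is the line x = y + c·u = y + c·(1, 3, 0, -2), c ∈ C.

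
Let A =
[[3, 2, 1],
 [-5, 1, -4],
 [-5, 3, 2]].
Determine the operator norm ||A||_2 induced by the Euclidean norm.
||A||_2 ≈ 8.1213 (= sqrt(largest eigenvalue of A^T A))

||A||_2 = sigma_max(A) = sqrt(lambda_max(A^T A)). Form the symmetric matrix M = A^T A =
[[59, -14, 13],
 [-14, 14, 4],
 [13, 4, 21]].
Its characteristic polynomial (trace, sum of principal 2x2 minors, determinant of M give the coefficients) is
  p(λ) = det(λ I - M) = λ^3 - 94λ^2 + 1978λ - 8464.
No integer candidate from the rational root theorem (±divisors of 8464) is a root, so the roots are irrational. The cubic discriminant is Δ = 1887734384 > 0, so there are three distinct real roots. p(5) = -799 and p(6) = 236 have opposite signs, so a root lies in (5, 6); Newton's method refines it to λ ≈ 5.7583. p(22) = 204 and p(23) = -529 have opposite signs, so a root lies in (22, 23); Newton's method refines it to λ ≈ 22.2857. p(65) = -2419 and p(66) = 116 have opposite signs, so a root lies in (65, 66); Newton's method refines it to λ ≈ 65.956. Check (Vieta): the three roots sum to 94, matching tr M = 94.
So the eigenvalues of A^T A are ≈ 5.7583, 22.2857, 65.956 (all ≥ 0, as they must be for A^T A). The largest is λ_max ≈ 65.956, hence ||A||_2 = sqrt(λ_max) ≈ 8.1213.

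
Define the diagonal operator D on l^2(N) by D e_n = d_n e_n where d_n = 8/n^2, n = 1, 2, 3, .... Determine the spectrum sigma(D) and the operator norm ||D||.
sigma(D) = {8/n^2 : n ≥ 1} ∪ {0}; ||D|| = 8

A bounded diagonal operator on l^2 with diagonal entries d_n has spectrum equal to the closure of {d_n : n ≥ 1}: every d_n is an eigenvalue (with eigenvector e_n), so {d_n} ⊂ sigma(D); the spectrum is closed, so its closure is too; and for lambda not in the closure, (D - lambda I) has bounded inverse (the diagonal entries 1/(d_n - lambda) are bounded). For our sequence d_n = 8/n^2, n = 1, 2, 3, ...:
  - {d_n} = {8/n^2 : n ≥ 1}; the only limit point is 0
  - closure = {8/n^2 : n ≥ 1} ∪ {0}
For the norm: a diagonal operator has ||D|| = sup_n |d_n|. Here d_n = 8/n^2 is positive and decreasing, so sup_n |d_n| = d_1 = 8. So ||D|| = 8.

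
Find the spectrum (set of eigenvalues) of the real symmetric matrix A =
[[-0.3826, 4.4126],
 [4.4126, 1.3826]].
sigma(A) ≈ {-4, 5}

A is real symmetric, so its spectrum consists of real eigenvalues. Expanding the characteristic polynomial of the displayed matrix gives
  det(λ I - A) = p(λ) = λ^2 + (-1)λ + (-20).
Solving p(λ) = 0 yields eigenvalues ≈ -4, 5. (A is shown rounded to 4 decimals, so these recover the underlying integer eigenvalues to within that precision.)
Verification: the trace of A = 1 equals the sum of eigenvalues 1, and det(A) ≈ -20.0000 matches the eigenvalue product -20.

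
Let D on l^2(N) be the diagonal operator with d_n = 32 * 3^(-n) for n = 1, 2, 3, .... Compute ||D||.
||D|| = 32/3 (attained at n = 1)

For D diagonal, ||D|| = sup_n |d_n|. The sequence d_n = 32 * 3^(-n) is positive and strictly decreasing (ratio 3^(-1) < 1), so the supremum is d_1 = 32/3. Hence ||D|| = 32/3.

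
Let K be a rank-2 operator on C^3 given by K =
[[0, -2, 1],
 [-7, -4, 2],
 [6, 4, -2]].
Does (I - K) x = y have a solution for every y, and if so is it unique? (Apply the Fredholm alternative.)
(I - K) is invertible (det(I - K) = -13 ≠ 0), so for every y in C^3 the equation (I - K) x = y has a unique solution.

K has rank 2 and factors as K = U V^T = u1 v1^T + u2 v2^T with u1 = (-2, 3, -2), v1 = (-3, -2, 1), u2 = (-3, 1, 0), v2 = (2, 2, -1) (multiplying out reproduces the displayed K). The nonzero eigenvalues of U V^T coincide with those of the 2 x 2 matrix G = V^T U = [[v1·u1, v1·u2], [v2·u1, v2·u2]] = [[-2, 7], [4, -4]], and by the Sylvester determinant identity det(I_3 - U V^T) = det(I_2 - V^T U) = det([[3, -7], [-4, 5]]) = (3)(5) - (-7)(-4) = -13. (Direct check: I - K =
[[1, 2, -1],
 [7, 5, -2],
 [-6, -4, 3]]
has determinant -13.) The finite-dimensional Fredholm alternative says: either (I - K) is invertible, or ker(I - K) ≠ {0} and then range(I - K) = ker((I - K)^*)^⊥, with dim ker(I - K) = dim ker((I - K)^*). Since det(I - K) ≠ 0, 1 is not an eigenvalue of K and ker(I - K) = {0}, so we are in the first case: for every y there is a unique x = (I - K)^(-1) y. (Explicitly, by the Woodbury identity, (I - U V^T)^(-1) = I + U (I_2 - G)^(-1) V^T.)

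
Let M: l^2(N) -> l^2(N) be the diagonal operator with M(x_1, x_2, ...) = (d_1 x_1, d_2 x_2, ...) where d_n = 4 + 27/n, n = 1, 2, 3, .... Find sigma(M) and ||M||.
sigma(M) = {4 + 27/n : n ≥ 1} ∪ {4}; ||M|| = 31

A bounded diagonal operator on l^2 with diagonal entries d_n has spectrum equal to the closure of {d_n : n ≥ 1}: every d_n is an eigenvalue (with eigenvector e_n), so {d_n} ⊂ sigma(M); the spectrum is closed, so its closure is too; and for lambda not in the closure, (M - lambda I) has bounded inverse (the diagonal entries 1/(d_n - lambda) are bounded). For our sequence d_n = 4 + 27/n, n = 1, 2, 3, ...:
  - {d_n} = {4 + 27/n : n ≥ 1}; the only limit point is 4
  - closure = {4 + 27/n : n ≥ 1} ∪ {4}
For the norm: a diagonal operator has ||M|| = sup_n |d_n|. Here d_n = 4 + 27/n is positive and decreasing, so sup_n |d_n| = d_1 = 4 + 27 = 31. So ||M|| = 31.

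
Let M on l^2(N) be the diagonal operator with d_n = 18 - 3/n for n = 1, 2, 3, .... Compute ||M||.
||M|| = 18

For a diagonal operator on l^2 with entries d_n, ||M|| = sup_n |d_n|. Here d_1 = 15, d_2 = 33/2, ..., and d_n = 18 - 3/n increases monotonically toward 18. All terms lie in [15, 18), so |d_n| = d_n and the supremum is the limit 18, which is not attained by any individual d_n. Hence ||M|| = 18.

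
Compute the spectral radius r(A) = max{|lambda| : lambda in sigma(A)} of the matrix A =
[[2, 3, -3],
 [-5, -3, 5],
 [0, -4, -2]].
r(A) ≈ 5.3649

The eigenvalues of A are the roots of its characteristic polynomial. With M = A (coefficients from the trace, the sum of principal 2x2 minors, and det A):
  p(λ) = det(λ I - M) = λ^3 + 3λ^2 + 31λ + 38.
No integer candidate from the rational root theorem (±divisors of 38) is a root, so the roots are irrational. The cubic discriminant is Δ = -89995 < 0, so there is one real root and a complex-conjugate pair. p(-2) = -20 and p(-1) = 9 have opposite signs, so a root lies in (-2, -1); Newton's method refines it to λ ≈ -1.3203. Dividing out (λ - (-1.3203)) leaves approximately λ^2 + 1.6797λ + 28.7823. For λ^2 + 1.6797λ + 28.7823 the discriminant is -112.3077. It is negative, so the remaining roots are the complex-conjugate pair λ ≈ -0.8399 ± 5.2988i. Their product equals the constant term, so |λ|^2 ≈ 28.7823 and |λ| ≈ 5.3649.
Thus the eigenvalues (to 4 decimals) are -1.3203 (modulus 1.3203); -0.8399 ± 5.2988i (modulus 5.3649). The spectral radius is the largest modulus: r(A) ≈ 5.3649. (Cross-check: r(A) ≤ ||A||_2 ≈ 8.9215; equality holds whenever A is normal, though it can also hold for some non-normal A.)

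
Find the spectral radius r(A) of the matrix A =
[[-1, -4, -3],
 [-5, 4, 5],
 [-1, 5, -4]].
r(A) = (5 + sqrt(161))/2 ≈ 8.8443

The eigenvalues of A are the roots of its characteristic polynomial. With M = A (coefficients from the trace, the sum of principal 2x2 minors, and det A):
  p(λ) = det(λ I - M) = λ^3 + λ^2 - 64λ - 204.
By the rational root theorem any rational root is an integer divisor of 204. Testing λ = -6: p(-6) = -216 + 36 + 384 - 204 = 0, so λ = -6 is a root. Dividing out (λ + 6) leaves p(λ) = (λ + 6)(λ^2 - 5λ - 34). For λ^2 - 5λ - 34 the discriminant is 161. It is nonnegative but not a perfect square, so the roots are real and irrational: λ = (5 ± sqrt(161))/2 ≈ 8.8443, -3.8443.
Thus the eigenvalues (to 4 decimals) are 8.8443 (modulus 8.8443); -3.8443 (modulus 3.8443); -6 (modulus 6). The spectral radius is the largest modulus: r(A) = (5 + sqrt(161))/2 ≈ 8.8443. (Cross-check: r(A) ≤ ||A||_2 ≈ 8.9616; equality holds whenever A is normal, though it can also hold for some non-normal A.)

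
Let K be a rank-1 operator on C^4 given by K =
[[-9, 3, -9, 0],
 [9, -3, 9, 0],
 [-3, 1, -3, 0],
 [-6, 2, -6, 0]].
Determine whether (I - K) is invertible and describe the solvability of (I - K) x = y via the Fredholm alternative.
(I - K) is invertible (det(I - K) = 16 ≠ 0), so for every y in C^4 the equation (I - K) x = y has a unique solution.

K has rank 1, so it is an outer product K = u v^T: every row of K is a multiple of one row vector. Reading off the entries, u = (-3, 3, -1, -2) and v = (3, -1, 3, 0) (row i of K equals u_i·v^T). A rank-one matrix u v^T satisfies K u = u (v·u) and kills the (3)-dimensional subspace v^⊥, so its characteristic polynomial is lambda^3 (lambda - v·u) with v·u = tr K = -15. Hence the eigenvalues of I - K are 1 (multiplicity 3) and 1 - (-15) = 16, so det(I - K) = 16. (Direct check: I - K =
[[10, -3, 9, 0],
 [-9, 4, -9, 0],
 [3, -1, 4, 0],
 [6, -2, 6, 1]]
has determinant 16.) The finite-dimensional Fredholm alternative says: either (I - K) is invertible, or ker(I - K) ≠ {0} and then range(I - K) = ker((I - K)^*)^⊥, with dim ker(I - K) = dim ker((I - K)^*). Since det(I - K) ≠ 0, 1 is not an eigenvalue of K and ker(I - K) = {0}, so we are in the first case: for every y there is a unique x = (I - K)^(-1) y. Explicitly, by the Sherman–Morrison formula, (I - u v^T)^(-1) = I + u v^T/(1 - v·u), i.e. (I - K)^(-1) = I + K/(16).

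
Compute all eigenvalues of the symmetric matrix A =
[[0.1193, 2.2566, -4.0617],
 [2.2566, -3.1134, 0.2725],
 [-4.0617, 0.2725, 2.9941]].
sigma(A) ≈ {-5, -1, 6}

A is real symmetric, so its spectrum consists of real eigenvalues. Expanding the characteristic polynomial of the displayed matrix gives
  det(λ I - A) = p(λ) = λ^3 + (0)λ^2 + (-31)λ + (-30).
Solving p(λ) = 0 yields eigenvalues ≈ -5, -1, 6. (A is shown rounded to 4 decimals, so these recover the underlying integer eigenvalues to within that precision.)
Verification: the trace of A = 0 equals the sum of eigenvalues 0, and det(A) ≈ 30.0001 matches the eigenvalue product 30.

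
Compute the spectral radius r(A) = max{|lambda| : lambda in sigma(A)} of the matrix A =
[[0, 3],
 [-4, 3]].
r(A) = sqrt(12) ≈ 3.4641

The eigenvalues of A are the roots of its characteristic polynomial. With M = A (coefficients from the trace and determinant):
  p(λ) = det(λ I - M) = λ^2 - 3λ + 12.
For λ^2 - 3λ + 12 the discriminant is -39. It is negative, so the roots are the complex-conjugate pair λ = 3/2 ± (sqrt(39)/2) i ≈ 1.5 ± 3.1225i. For a conjugate pair the product of the roots equals the constant term, so |λ|^2 = 12 and |λ| = sqrt(12) ≈ 3.4641.
Thus the eigenvalues (to 4 decimals) are 1.5 ± 3.1225i (modulus 3.4641). The spectral radius is the largest modulus: r(A) = sqrt(12) ≈ 3.4641. (Cross-check: r(A) ≤ ||A||_2 ≈ 5.389; equality holds whenever A is normal, though it can also hold for some non-normal A.)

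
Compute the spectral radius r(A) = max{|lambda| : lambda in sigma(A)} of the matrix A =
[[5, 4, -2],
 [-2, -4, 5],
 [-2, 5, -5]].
r(A) ≈ 9.564

The eigenvalues of A are the roots of its characteristic polynomial. With M = A (coefficients from the trace, the sum of principal 2x2 minors, and det A):
  p(λ) = det(λ I - M) = λ^3 + 4λ^2 - 46λ + 69.
No integer candidate from the rational root theorem (±divisors of 69) is a root, so the roots are irrational. The cubic discriminant is Δ = 48461 > 0, so there are three distinct real roots. p(-10) = -71 and p(-9) = 78 have opposite signs, so a root lies in (-10, -9); Newton's method refines it to λ ≈ -9.564. p(2) = 1 and p(3) = -6 have opposite signs, so a root lies in (2, 3); Newton's method refines it to λ ≈ 2.0574. p(3) = -6 and p(4) = 13 have opposite signs, so a root lies in (3, 4); Newton's method refines it to λ ≈ 3.5066. Check (Vieta): the three roots sum to -4, matching tr M = -4.
Thus the eigenvalues (to 4 decimals) are -9.564 (modulus 9.564); 2.0574 (modulus 2.0574); 3.5066 (modulus 3.5066). The spectral radius is the largest modulus: r(A) ≈ 9.564. (Cross-check: r(A) ≤ ||A||_2 ≈ 10.6512; equality holds whenever A is normal, though it can also hold for some non-normal A.)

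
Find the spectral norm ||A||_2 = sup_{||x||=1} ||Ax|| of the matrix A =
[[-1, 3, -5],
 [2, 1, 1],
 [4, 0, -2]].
||A||_2 ≈ 6.1005 (= sqrt(largest eigenvalue of A^T A))

||A||_2 = sigma_max(A) = sqrt(lambda_max(A^T A)). Form the symmetric matrix M = A^T A =
[[21, -1, -1],
 [-1, 10, -14],
 [-1, -14, 30]].
Its characteristic polynomial (trace, sum of principal 2x2 minors, determinant of M give the coefficients) is
  p(λ) = det(λ I - M) = λ^3 - 61λ^2 + 942λ - 2116.
No integer candidate from the rational root theorem (±divisors of 2116) is a root, so the roots are irrational. The cubic discriminant is Δ = 104848052 > 0, so there are three distinct real roots. p(2) = -468 and p(3) = 188 have opposite signs, so a root lies in (2, 3); Newton's method refines it to λ ≈ 2.6962. p(21) = 26 and p(22) = -268 have opposite signs, so a root lies in (21, 22); Newton's method refines it to λ ≈ 21.0876. p(37) = -118 and p(38) = 468 have opposite signs, so a root lies in (37, 38); Newton's method refines it to λ ≈ 37.2162. Check (Vieta): the three roots sum to 61, matching tr M = 61.
So the eigenvalues of A^T A are ≈ 2.6962, 21.0876, 37.2162 (all ≥ 0, as they must be for A^T A). The largest is λ_max ≈ 37.2162, hence ||A||_2 = sqrt(λ_max) ≈ 6.1005.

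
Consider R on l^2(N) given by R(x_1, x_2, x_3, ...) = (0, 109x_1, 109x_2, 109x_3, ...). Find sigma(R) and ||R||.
sigma(R) = closed disk {z in C : |z| ≤ 109}; ||R|| = 109

Note R = 109·U where U is the unit right shift (U x)_k = x_{k-1} (with x_0 := 0); so ||R|| = 109||U|| and sigma(R) = 109·sigma(U). ||R x||^2 = sum_{k≥1} |109x_k|^2 = 11881||x||^2, so ||R|| = 109 and sigma(R) ⊂ {|z| ≤ 109}. For any |lambda| < 109, the equation (R - lambda I) x = 0 forces x_1 = 0, then 109x_k = lambda x_{k+1} ⇒ x = 0, so R has no eigenvalues. But (R - lambda I) is not surjective for |lambda| < 109: solving (R - lambda I) x = e_1 would require x_n proportional to (lambda/109)^(-n), which is not in l^2. So every |lambda| < 109 lies in the residual spectrum. The boundary |lambda| = 109 is in the approximate point spectrum (the spectrum is closed). Hence sigma(R) is the closed disk of radius 109.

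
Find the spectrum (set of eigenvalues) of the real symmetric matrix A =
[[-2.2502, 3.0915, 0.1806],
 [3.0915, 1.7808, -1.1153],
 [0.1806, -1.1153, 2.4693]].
sigma(A) ≈ {-4, 2, 4}

A is real symmetric, so its spectrum consists of real eigenvalues. Expanding the characteristic polynomial of the displayed matrix gives
  det(λ I - A) = p(λ) = λ^3 + (-2)λ^2 + (-16)λ + (32).
Solving p(λ) = 0 yields eigenvalues ≈ -4, 2, 4. (A is shown rounded to 4 decimals, so these recover the underlying integer eigenvalues to within that precision.)
Verification: the trace of A = 2 equals the sum of eigenvalues 2, and det(A) ≈ -31.9994 matches the eigenvalue product -32.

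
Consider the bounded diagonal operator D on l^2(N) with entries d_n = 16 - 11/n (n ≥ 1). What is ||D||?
||D|| = 16

For a diagonal operator on l^2 with entries d_n, ||D|| = sup_n |d_n|. Here d_1 = 5, d_2 = 21/2, ..., and d_n = 16 - 11/n increases monotonically toward 16. All terms lie in [5, 16), so |d_n| = d_n and the supremum is the limit 16, which is not attained by any individual d_n. Hence ||D|| = 16.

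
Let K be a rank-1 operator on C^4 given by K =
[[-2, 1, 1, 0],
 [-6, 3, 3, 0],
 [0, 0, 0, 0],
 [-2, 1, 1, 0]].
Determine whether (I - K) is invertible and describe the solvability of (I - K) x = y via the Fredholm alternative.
(I - K) is singular (det(I - K) = 0, i.e. 1 ∈ sigma(K)). (I - K) x = y is solvable iff y ⊥ ker((I - K)^*) = span{(-2, 1, 1, 0)}, i.e. iff -2y_1 + y_2 + y_3 = 0. When solvable, the solutions are x = y + c·(1, 3, 0, 1), c arbitrary (ker(I - K) = span{(1, 3, 0, 1)}, dimension 1).

K has rank 1, so it is an outer product K = u v^T: every row of K is a multiple of one row vector. Reading off the entries, u = (1, 3, 0, 1) and v = (-2, 1, 1, 0) (row i of K equals u_i·v^T). A rank-one matrix u v^T satisfies K u = u (v·u) and kills the (3)-dimensional subspace v^⊥, so its characteristic polynomial is lambda^3 (lambda - v·u) with v·u = tr K = 1. Hence the eigenvalues of I - K are 1 (multiplicity 3) and 1 - (1) = 0, so det(I - K) = 0. (Direct check: I - K =
[[3, -1, -1, 0],
 [6, -2, -3, 0],
 [0, 0, 1, 0],
 [2, -1, -1, 1]]
has determinant 0.) So 1 is an eigenvalue of K and (I - K) is not invertible. The finite-dimensional Fredholm alternative says: either (I - K) is invertible, or ker(I - K) ≠ {0} and then range(I - K) = ker((I - K)^*)^⊥, with dim ker(I - K) = dim ker((I - K)^*). We are in the second case, so we need both kernels. Kernel of I - K: (I - K) u = u - u (v·u) = u - u = 0, so ker(I - K) = span{u} = span{(1, 3, 0, 1)} (it is exactly 1-dimensional because rank(I - K) = 3). Kernel of the adjoint: K is real, so (I - K)^* = I - K^T = I - v u^T, and (I - v u^T) v = v - v (u·v) = 0; hence ker((I - K)^*) = span{v} = span{(-2, 1, 1, 0)}. Therefore (I - K) x = y is solvable iff <y, v> = 0, i.e. iff -2y_1 + y_2 + y_3 = 0. When this holds, K y = u (v·y) = 0, so (I - K) y = y and x = y is a particular solution; the full solution set is the line x = y + c·u = y + c·(1, 3, 0, 1), c ∈ C.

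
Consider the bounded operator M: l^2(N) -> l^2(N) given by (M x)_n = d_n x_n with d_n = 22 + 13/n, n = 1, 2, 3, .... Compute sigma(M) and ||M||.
sigma(M) = {22 + 13/n : n ≥ 1} ∪ {22}; ||M|| = 35

A bounded diagonal operator on l^2 with diagonal entries d_n has spectrum equal to the closure of {d_n : n ≥ 1}: every d_n is an eigenvalue (with eigenvector e_n), so {d_n} ⊂ sigma(M); the spectrum is closed, so its closure is too; and for lambda not in the closure, (M - lambda I) has bounded inverse (the diagonal entries 1/(d_n - lambda) are bounded). For our sequence d_n = 22 + 13/n, n = 1, 2, 3, ...:
  - {d_n} = {22 + 13/n : n ≥ 1}; the only limit point is 22
  - closure = {22 + 13/n : n ≥ 1} ∪ {22}
For the norm: a diagonal operator has ||M|| = sup_n |d_n|. Here d_n = 22 + 13/n is positive and decreasing, so sup_n |d_n| = d_1 = 22 + 13 = 35. So ||M|| = 35.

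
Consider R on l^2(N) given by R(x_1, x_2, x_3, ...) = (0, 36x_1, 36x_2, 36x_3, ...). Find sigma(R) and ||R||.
sigma(R) = closed disk {z in C : |z| ≤ 36}; ||R|| = 36

Note R = 36·U where U is the unit right shift (U x)_k = x_{k-1} (with x_0 := 0); so ||R|| = 36||U|| and sigma(R) = 36·sigma(U). ||R x||^2 = sum_{k≥1} |36x_k|^2 = 1296||x||^2, so ||R|| = 36 and sigma(R) ⊂ {|z| ≤ 36}. For any |lambda| < 36, the equation (R - lambda I) x = 0 forces x_1 = 0, then 36x_k = lambda x_{k+1} ⇒ x = 0, so R has no eigenvalues. But (R - lambda I) is not surjective for |lambda| < 36: solving (R - lambda I) x = e_1 would require x_n proportional to (lambda/36)^(-n), which is not in l^2. So every |lambda| < 36 lies in the residual spectrum. The boundary |lambda| = 36 is in the approximate point spectrum (the spectrum is closed). Hence sigma(R) is the closed disk of radius 36.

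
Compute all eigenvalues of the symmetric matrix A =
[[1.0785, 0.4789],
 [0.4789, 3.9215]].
sigma(A) ≈ {1, 4}

A is real symmetric, so its spectrum consists of real eigenvalues. Expanding the characteristic polynomial of the displayed matrix gives
  det(λ I - A) = p(λ) = λ^2 + (-5)λ + (4).
Solving p(λ) = 0 yields eigenvalues ≈ 1, 4. (A is shown rounded to 4 decimals, so these recover the underlying integer eigenvalues to within that precision.)
Verification: the trace of A = 5 equals the sum of eigenvalues 5, and det(A) ≈ 4.0000 matches the eigenvalue product 4.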